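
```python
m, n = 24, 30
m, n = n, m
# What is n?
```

Trace (tracking n):
m, n = (24, 30)  # -> m = 24, n = 30
m, n = (n, m)  # -> m = 30, n = 24

Answer: 24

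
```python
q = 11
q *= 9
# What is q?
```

Trace (tracking q):
q = 11  # -> q = 11
q *= 9  # -> q = 99

Answer: 99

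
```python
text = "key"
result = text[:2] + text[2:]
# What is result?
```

Answer: 'key'

Derivation:
Trace (tracking result):
text = 'key'  # -> text = 'key'
result = text[:2] + text[2:]  # -> result = 'key'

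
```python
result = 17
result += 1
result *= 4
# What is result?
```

Trace (tracking result):
result = 17  # -> result = 17
result += 1  # -> result = 18
result *= 4  # -> result = 72

Answer: 72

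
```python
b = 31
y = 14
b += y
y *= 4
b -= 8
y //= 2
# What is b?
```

Answer: 37

Derivation:
Trace (tracking b):
b = 31  # -> b = 31
y = 14  # -> y = 14
b += y  # -> b = 45
y *= 4  # -> y = 56
b -= 8  # -> b = 37
y //= 2  # -> y = 28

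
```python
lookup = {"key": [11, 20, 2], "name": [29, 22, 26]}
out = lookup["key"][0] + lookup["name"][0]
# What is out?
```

Answer: 40

Derivation:
Trace (tracking out):
lookup = {'key': [11, 20, 2], 'name': [29, 22, 26]}  # -> lookup = {'key': [11, 20, 2], 'name': [29, 22, 26]}
out = lookup['key'][0] + lookup['name'][0]  # -> out = 40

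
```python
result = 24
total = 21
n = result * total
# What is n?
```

Answer: 504

Derivation:
Trace (tracking n):
result = 24  # -> result = 24
total = 21  # -> total = 21
n = result * total  # -> n = 504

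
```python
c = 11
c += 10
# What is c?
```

Trace (tracking c):
c = 11  # -> c = 11
c += 10  # -> c = 21

Answer: 21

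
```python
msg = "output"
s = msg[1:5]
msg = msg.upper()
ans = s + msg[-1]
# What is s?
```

Answer: 'utpu'

Derivation:
Trace (tracking s):
msg = 'output'  # -> msg = 'output'
s = msg[1:5]  # -> s = 'utpu'
msg = msg.upper()  # -> msg = 'OUTPUT'
ans = s + msg[-1]  # -> ans = 'utpuT'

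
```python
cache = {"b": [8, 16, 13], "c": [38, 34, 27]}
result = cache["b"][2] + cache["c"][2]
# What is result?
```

Trace (tracking result):
cache = {'b': [8, 16, 13], 'c': [38, 34, 27]}  # -> cache = {'b': [8, 16, 13], 'c': [38, 34, 27]}
result = cache['b'][2] + cache['c'][2]  # -> result = 40

Answer: 40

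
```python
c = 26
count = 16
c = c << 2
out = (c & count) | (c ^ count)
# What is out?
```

Trace (tracking out):
c = 26  # -> c = 26
count = 16  # -> count = 16
c = c << 2  # -> c = 104
out = c & count | c ^ count  # -> out = 120

Answer: 120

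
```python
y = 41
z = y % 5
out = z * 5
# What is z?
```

Answer: 1

Derivation:
Trace (tracking z):
y = 41  # -> y = 41
z = y % 5  # -> z = 1
out = z * 5  # -> out = 5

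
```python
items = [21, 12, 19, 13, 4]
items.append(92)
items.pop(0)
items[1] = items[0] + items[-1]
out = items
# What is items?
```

Answer: [12, 104, 13, 4, 92]

Derivation:
Trace (tracking items):
items = [21, 12, 19, 13, 4]  # -> items = [21, 12, 19, 13, 4]
items.append(92)  # -> items = [21, 12, 19, 13, 4, 92]
items.pop(0)  # -> items = [12, 19, 13, 4, 92]
items[1] = items[0] + items[-1]  # -> items = [12, 104, 13, 4, 92]
out = items  # -> out = [12, 104, 13, 4, 92]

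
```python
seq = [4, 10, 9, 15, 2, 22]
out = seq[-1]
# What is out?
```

Trace (tracking out):
seq = [4, 10, 9, 15, 2, 22]  # -> seq = [4, 10, 9, 15, 2, 22]
out = seq[-1]  # -> out = 22

Answer: 22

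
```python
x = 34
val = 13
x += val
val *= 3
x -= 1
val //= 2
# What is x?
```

Trace (tracking x):
x = 34  # -> x = 34
val = 13  # -> val = 13
x += val  # -> x = 47
val *= 3  # -> val = 39
x -= 1  # -> x = 46
val //= 2  # -> val = 19

Answer: 46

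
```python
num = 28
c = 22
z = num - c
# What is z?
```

Trace (tracking z):
num = 28  # -> num = 28
c = 22  # -> c = 22
z = num - c  # -> z = 6

Answer: 6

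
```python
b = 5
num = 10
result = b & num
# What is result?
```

Trace (tracking result):
b = 5  # -> b = 5
num = 10  # -> num = 10
result = b & num  # -> result = 0

Answer: 0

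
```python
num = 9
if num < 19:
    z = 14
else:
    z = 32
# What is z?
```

Trace (tracking z):
num = 9  # -> num = 9
if num < 19:  # condition is True
    z = 14  # -> z = 14

Answer: 14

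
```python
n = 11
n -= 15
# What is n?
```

Trace (tracking n):
n = 11  # -> n = 11
n -= 15  # -> n = -4

Answer: -4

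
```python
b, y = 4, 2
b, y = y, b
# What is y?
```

Trace (tracking y):
b, y = (4, 2)  # -> b = 4, y = 2
b, y = (y, b)  # -> b = 2, y = 4

Answer: 4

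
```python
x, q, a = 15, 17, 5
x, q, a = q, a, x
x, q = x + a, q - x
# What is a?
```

Answer: 15

Derivation:
Trace (tracking a):
x, q, a = (15, 17, 5)  # -> x = 15, q = 17, a = 5
x, q, a = (q, a, x)  # -> x = 17, q = 5, a = 15
x, q = (x + a, q - x)  # -> x = 32, q = -12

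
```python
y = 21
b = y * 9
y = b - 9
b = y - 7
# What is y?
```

Trace (tracking y):
y = 21  # -> y = 21
b = y * 9  # -> b = 189
y = b - 9  # -> y = 180
b = y - 7  # -> b = 173

Answer: 180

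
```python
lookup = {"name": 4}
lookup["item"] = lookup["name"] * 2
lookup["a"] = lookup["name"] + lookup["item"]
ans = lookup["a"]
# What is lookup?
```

Answer: {'name': 4, 'item': 8, 'a': 12}

Derivation:
Trace (tracking lookup):
lookup = {'name': 4}  # -> lookup = {'name': 4}
lookup['item'] = lookup['name'] * 2  # -> lookup = {'name': 4, 'item': 8}
lookup['a'] = lookup['name'] + lookup['item']  # -> lookup = {'name': 4, 'item': 8, 'a': 12}
ans = lookup['a']  # -> ans = 12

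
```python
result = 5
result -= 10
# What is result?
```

Answer: -5

Derivation:
Trace (tracking result):
result = 5  # -> result = 5
result -= 10  # -> result = -5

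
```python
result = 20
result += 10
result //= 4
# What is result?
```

Answer: 7

Derivation:
Trace (tracking result):
result = 20  # -> result = 20
result += 10  # -> result = 30
result //= 4  # -> result = 7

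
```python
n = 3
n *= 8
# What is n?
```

Answer: 24

Derivation:
Trace (tracking n):
n = 3  # -> n = 3
n *= 8  # -> n = 24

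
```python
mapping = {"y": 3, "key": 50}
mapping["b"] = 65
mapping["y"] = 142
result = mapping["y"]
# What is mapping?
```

Trace (tracking mapping):
mapping = {'y': 3, 'key': 50}  # -> mapping = {'y': 3, 'key': 50}
mapping['b'] = 65  # -> mapping = {'y': 3, 'key': 50, 'b': 65}
mapping['y'] = 142  # -> mapping = {'y': 142, 'key': 50, 'b': 65}
result = mapping['y']  # -> result = 142

Answer: {'y': 142, 'key': 50, 'b': 65}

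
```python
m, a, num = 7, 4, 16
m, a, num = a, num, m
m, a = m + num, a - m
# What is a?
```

Trace (tracking a):
m, a, num = (7, 4, 16)  # -> m = 7, a = 4, num = 16
m, a, num = (a, num, m)  # -> m = 4, a = 16, num = 7
m, a = (m + num, a - m)  # -> m = 11, a = 12

Answer: 12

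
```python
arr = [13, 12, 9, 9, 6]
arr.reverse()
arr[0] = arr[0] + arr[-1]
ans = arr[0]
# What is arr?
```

Trace (tracking arr):
arr = [13, 12, 9, 9, 6]  # -> arr = [13, 12, 9, 9, 6]
arr.reverse()  # -> arr = [6, 9, 9, 12, 13]
arr[0] = arr[0] + arr[-1]  # -> arr = [19, 9, 9, 12, 13]
ans = arr[0]  # -> ans = 19

Answer: [19, 9, 9, 12, 13]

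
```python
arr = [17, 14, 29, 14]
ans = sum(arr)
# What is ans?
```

Answer: 74

Derivation:
Trace (tracking ans):
arr = [17, 14, 29, 14]  # -> arr = [17, 14, 29, 14]
ans = sum(arr)  # -> ans = 74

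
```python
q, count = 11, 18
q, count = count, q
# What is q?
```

Answer: 18

Derivation:
Trace (tracking q):
q, count = (11, 18)  # -> q = 11, count = 18
q, count = (count, q)  # -> q = 18, count = 11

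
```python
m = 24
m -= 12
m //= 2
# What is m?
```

Trace (tracking m):
m = 24  # -> m = 24
m -= 12  # -> m = 12
m //= 2  # -> m = 6

Answer: 6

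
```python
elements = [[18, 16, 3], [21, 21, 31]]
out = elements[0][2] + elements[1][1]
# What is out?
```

Answer: 24

Derivation:
Trace (tracking out):
elements = [[18, 16, 3], [21, 21, 31]]  # -> elements = [[18, 16, 3], [21, 21, 31]]
out = elements[0][2] + elements[1][1]  # -> out = 24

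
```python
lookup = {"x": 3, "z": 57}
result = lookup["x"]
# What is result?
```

Trace (tracking result):
lookup = {'x': 3, 'z': 57}  # -> lookup = {'x': 3, 'z': 57}
result = lookup['x']  # -> result = 3

Answer: 3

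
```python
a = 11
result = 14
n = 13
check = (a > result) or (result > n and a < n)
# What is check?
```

Answer: True

Derivation:
Trace (tracking check):
a = 11  # -> a = 11
result = 14  # -> result = 14
n = 13  # -> n = 13
check = a > result or (result > n and a < n)  # -> check = True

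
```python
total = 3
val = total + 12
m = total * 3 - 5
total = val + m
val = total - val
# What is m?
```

Trace (tracking m):
total = 3  # -> total = 3
val = total + 12  # -> val = 15
m = total * 3 - 5  # -> m = 4
total = val + m  # -> total = 19
val = total - val  # -> val = 4

Answer: 4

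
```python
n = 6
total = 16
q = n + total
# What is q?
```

Answer: 22

Derivation:
Trace (tracking q):
n = 6  # -> n = 6
total = 16  # -> total = 16
q = n + total  # -> q = 22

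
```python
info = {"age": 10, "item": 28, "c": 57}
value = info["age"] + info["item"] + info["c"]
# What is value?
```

Trace (tracking value):
info = {'age': 10, 'item': 28, 'c': 57}  # -> info = {'age': 10, 'item': 28, 'c': 57}
value = info['age'] + info['item'] + info['c']  # -> value = 95

Answer: 95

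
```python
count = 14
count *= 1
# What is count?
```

Trace (tracking count):
count = 14  # -> count = 14
count *= 1  # -> count = 14

Answer: 14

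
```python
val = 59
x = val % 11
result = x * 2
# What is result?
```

Trace (tracking result):
val = 59  # -> val = 59
x = val % 11  # -> x = 4
result = x * 2  # -> result = 8

Answer: 8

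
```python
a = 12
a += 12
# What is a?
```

Answer: 24

Derivation:
Trace (tracking a):
a = 12  # -> a = 12
a += 12  # -> a = 24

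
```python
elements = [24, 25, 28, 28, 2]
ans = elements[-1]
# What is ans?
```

Answer: 2

Derivation:
Trace (tracking ans):
elements = [24, 25, 28, 28, 2]  # -> elements = [24, 25, 28, 28, 2]
ans = elements[-1]  # -> ans = 2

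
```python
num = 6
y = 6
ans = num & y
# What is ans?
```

Answer: 6

Derivation:
Trace (tracking ans):
num = 6  # -> num = 6
y = 6  # -> y = 6
ans = num & y  # -> ans = 6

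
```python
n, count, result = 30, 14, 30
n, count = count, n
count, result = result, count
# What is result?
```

Trace (tracking result):
n, count, result = (30, 14, 30)  # -> n = 30, count = 14, result = 30
n, count = (count, n)  # -> n = 14, count = 30
count, result = (result, count)  # -> count = 30, result = 30

Answer: 30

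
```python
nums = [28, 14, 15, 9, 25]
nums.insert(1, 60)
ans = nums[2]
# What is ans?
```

Trace (tracking ans):
nums = [28, 14, 15, 9, 25]  # -> nums = [28, 14, 15, 9, 25]
nums.insert(1, 60)  # -> nums = [28, 60, 14, 15, 9, 25]
ans = nums[2]  # -> ans = 14

Answer: 14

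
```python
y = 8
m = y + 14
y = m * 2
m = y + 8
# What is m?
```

Answer: 52

Derivation:
Trace (tracking m):
y = 8  # -> y = 8
m = y + 14  # -> m = 22
y = m * 2  # -> y = 44
m = y + 8  # -> m = 52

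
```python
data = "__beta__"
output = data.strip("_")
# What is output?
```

Answer: 'beta'

Derivation:
Trace (tracking output):
data = '__beta__'  # -> data = '__beta__'
output = data.strip('_')  # -> output = 'beta'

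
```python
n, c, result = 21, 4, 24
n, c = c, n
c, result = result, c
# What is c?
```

Answer: 24

Derivation:
Trace (tracking c):
n, c, result = (21, 4, 24)  # -> n = 21, c = 4, result = 24
n, c = (c, n)  # -> n = 4, c = 21
c, result = (result, c)  # -> c = 24, result = 21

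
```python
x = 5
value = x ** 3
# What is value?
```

Trace (tracking value):
x = 5  # -> x = 5
value = x ** 3  # -> value = 125

Answer: 125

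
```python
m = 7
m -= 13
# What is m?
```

Trace (tracking m):
m = 7  # -> m = 7
m -= 13  # -> m = -6

Answer: -6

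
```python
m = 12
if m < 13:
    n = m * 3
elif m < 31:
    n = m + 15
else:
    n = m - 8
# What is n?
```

Trace (tracking n):
m = 12  # -> m = 12
if m < 13:  # condition is True
    n = m * 3  # -> n = 36

Answer: 36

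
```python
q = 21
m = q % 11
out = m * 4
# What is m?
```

Trace (tracking m):
q = 21  # -> q = 21
m = q % 11  # -> m = 10
out = m * 4  # -> out = 40

Answer: 10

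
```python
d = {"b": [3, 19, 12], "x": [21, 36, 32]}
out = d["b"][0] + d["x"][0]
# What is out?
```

Trace (tracking out):
d = {'b': [3, 19, 12], 'x': [21, 36, 32]}  # -> d = {'b': [3, 19, 12], 'x': [21, 36, 32]}
out = d['b'][0] + d['x'][0]  # -> out = 24

Answer: 24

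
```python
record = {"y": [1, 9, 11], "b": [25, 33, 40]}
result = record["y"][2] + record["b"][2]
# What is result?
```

Answer: 51

Derivation:
Trace (tracking result):
record = {'y': [1, 9, 11], 'b': [25, 33, 40]}  # -> record = {'y': [1, 9, 11], 'b': [25, 33, 40]}
result = record['y'][2] + record['b'][2]  # -> result = 51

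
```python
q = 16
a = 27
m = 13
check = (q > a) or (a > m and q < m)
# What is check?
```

Answer: False

Derivation:
Trace (tracking check):
q = 16  # -> q = 16
a = 27  # -> a = 27
m = 13  # -> m = 13
check = q > a or (a > m and q < m)  # -> check = False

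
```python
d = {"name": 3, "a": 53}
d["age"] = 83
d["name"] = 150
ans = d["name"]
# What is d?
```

Answer: {'name': 150, 'a': 53, 'age': 83}

Derivation:
Trace (tracking d):
d = {'name': 3, 'a': 53}  # -> d = {'name': 3, 'a': 53}
d['age'] = 83  # -> d = {'name': 3, 'a': 53, 'age': 83}
d['name'] = 150  # -> d = {'name': 150, 'a': 53, 'age': 83}
ans = d['name']  # -> ans = 150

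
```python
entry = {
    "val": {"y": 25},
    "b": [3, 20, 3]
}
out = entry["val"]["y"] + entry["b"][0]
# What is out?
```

Trace (tracking out):
entry = {'val': {'y': 25}, 'b': [3, 20, 3]}  # -> entry = {'val': {'y': 25}, 'b': [3, 20, 3]}
out = entry['val']['y'] + entry['b'][0]  # -> out = 28

Answer: 28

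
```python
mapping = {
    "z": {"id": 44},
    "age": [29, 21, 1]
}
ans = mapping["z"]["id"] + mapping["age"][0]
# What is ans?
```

Trace (tracking ans):
mapping = {'z': {'id': 44}, 'age': [29, 21, 1]}  # -> mapping = {'z': {'id': 44}, 'age': [29, 21, 1]}
ans = mapping['z']['id'] + mapping['age'][0]  # -> ans = 73

Answer: 73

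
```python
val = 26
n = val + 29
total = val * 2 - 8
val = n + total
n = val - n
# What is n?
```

Trace (tracking n):
val = 26  # -> val = 26
n = val + 29  # -> n = 55
total = val * 2 - 8  # -> total = 44
val = n + total  # -> val = 99
n = val - n  # -> n = 44

Answer: 44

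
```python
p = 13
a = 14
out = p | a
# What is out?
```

Answer: 15

Derivation:
Trace (tracking out):
p = 13  # -> p = 13
a = 14  # -> a = 14
out = p | a  # -> out = 15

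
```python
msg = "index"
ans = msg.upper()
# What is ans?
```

Answer: 'INDEX'

Derivation:
Trace (tracking ans):
msg = 'index'  # -> msg = 'index'
ans = msg.upper()  # -> ans = 'INDEX'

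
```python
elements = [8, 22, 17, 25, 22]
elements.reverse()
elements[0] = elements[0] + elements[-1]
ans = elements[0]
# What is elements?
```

Trace (tracking elements):
elements = [8, 22, 17, 25, 22]  # -> elements = [8, 22, 17, 25, 22]
elements.reverse()  # -> elements = [22, 25, 17, 22, 8]
elements[0] = elements[0] + elements[-1]  # -> elements = [30, 25, 17, 22, 8]
ans = elements[0]  # -> ans = 30

Answer: [30, 25, 17, 22, 8]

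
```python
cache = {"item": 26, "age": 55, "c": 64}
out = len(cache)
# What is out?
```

Trace (tracking out):
cache = {'item': 26, 'age': 55, 'c': 64}  # -> cache = {'item': 26, 'age': 55, 'c': 64}
out = len(cache)  # -> out = 3

Answer: 3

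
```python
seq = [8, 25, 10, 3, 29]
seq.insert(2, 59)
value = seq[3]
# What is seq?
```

Answer: [8, 25, 59, 10, 3, 29]

Derivation:
Trace (tracking seq):
seq = [8, 25, 10, 3, 29]  # -> seq = [8, 25, 10, 3, 29]
seq.insert(2, 59)  # -> seq = [8, 25, 59, 10, 3, 29]
value = seq[3]  # -> value = 10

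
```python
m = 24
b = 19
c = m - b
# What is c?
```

Answer: 5

Derivation:
Trace (tracking c):
m = 24  # -> m = 24
b = 19  # -> b = 19
c = m - b  # -> c = 5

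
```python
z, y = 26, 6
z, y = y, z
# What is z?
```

Trace (tracking z):
z, y = (26, 6)  # -> z = 26, y = 6
z, y = (y, z)  # -> z = 6, y = 26

Answer: 6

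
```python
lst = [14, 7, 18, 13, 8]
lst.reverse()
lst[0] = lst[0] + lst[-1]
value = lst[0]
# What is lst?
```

Answer: [22, 13, 18, 7, 14]

Derivation:
Trace (tracking lst):
lst = [14, 7, 18, 13, 8]  # -> lst = [14, 7, 18, 13, 8]
lst.reverse()  # -> lst = [8, 13, 18, 7, 14]
lst[0] = lst[0] + lst[-1]  # -> lst = [22, 13, 18, 7, 14]
value = lst[0]  # -> value = 22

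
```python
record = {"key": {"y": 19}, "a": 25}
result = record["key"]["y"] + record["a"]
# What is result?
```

Answer: 44

Derivation:
Trace (tracking result):
record = {'key': {'y': 19}, 'a': 25}  # -> record = {'key': {'y': 19}, 'a': 25}
result = record['key']['y'] + record['a']  # -> result = 44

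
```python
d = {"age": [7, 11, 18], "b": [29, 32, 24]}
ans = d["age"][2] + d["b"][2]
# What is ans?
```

Answer: 42

Derivation:
Trace (tracking ans):
d = {'age': [7, 11, 18], 'b': [29, 32, 24]}  # -> d = {'age': [7, 11, 18], 'b': [29, 32, 24]}
ans = d['age'][2] + d['b'][2]  # -> ans = 42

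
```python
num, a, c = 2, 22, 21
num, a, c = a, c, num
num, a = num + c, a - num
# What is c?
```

Answer: 2

Derivation:
Trace (tracking c):
num, a, c = (2, 22, 21)  # -> num = 2, a = 22, c = 21
num, a, c = (a, c, num)  # -> num = 22, a = 21, c = 2
num, a = (num + c, a - num)  # -> num = 24, a = -1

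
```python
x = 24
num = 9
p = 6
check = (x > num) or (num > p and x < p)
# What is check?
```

Answer: True

Derivation:
Trace (tracking check):
x = 24  # -> x = 24
num = 9  # -> num = 9
p = 6  # -> p = 6
check = x > num or (num > p and x < p)  # -> check = True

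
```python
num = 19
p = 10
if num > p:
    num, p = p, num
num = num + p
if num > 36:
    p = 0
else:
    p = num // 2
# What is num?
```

Answer: 29

Derivation:
Trace (tracking num):
num = 19  # -> num = 19
p = 10  # -> p = 10
if num > p:  # condition is True
    num, p = (p, num)  # -> num = 10, p = 19
num = num + p  # -> num = 29
if num > 36:  # condition is False
else:
    p = num // 2  # -> p = 14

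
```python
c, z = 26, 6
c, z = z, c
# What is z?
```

Answer: 26

Derivation:
Trace (tracking z):
c, z = (26, 6)  # -> c = 26, z = 6
c, z = (z, c)  # -> c = 6, z = 26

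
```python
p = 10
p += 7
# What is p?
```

Trace (tracking p):
p = 10  # -> p = 10
p += 7  # -> p = 17

Answer: 17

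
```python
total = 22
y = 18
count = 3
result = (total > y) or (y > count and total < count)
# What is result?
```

Trace (tracking result):
total = 22  # -> total = 22
y = 18  # -> y = 18
count = 3  # -> count = 3
result = total > y or (y > count and total < count)  # -> result = True

Answer: True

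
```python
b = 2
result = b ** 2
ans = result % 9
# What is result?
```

Trace (tracking result):
b = 2  # -> b = 2
result = b ** 2  # -> result = 4
ans = result % 9  # -> ans = 4

Answer: 4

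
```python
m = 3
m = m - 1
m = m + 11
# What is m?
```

Trace (tracking m):
m = 3  # -> m = 3
m = m - 1  # -> m = 2
m = m + 11  # -> m = 13

Answer: 13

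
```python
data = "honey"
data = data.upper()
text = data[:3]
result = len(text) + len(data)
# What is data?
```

Answer: 'HONEY'

Derivation:
Trace (tracking data):
data = 'honey'  # -> data = 'honey'
data = data.upper()  # -> data = 'HONEY'
text = data[:3]  # -> text = 'HON'
result = len(text) + len(data)  # -> result = 8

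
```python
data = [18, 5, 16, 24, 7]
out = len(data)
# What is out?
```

Answer: 5

Derivation:
Trace (tracking out):
data = [18, 5, 16, 24, 7]  # -> data = [18, 5, 16, 24, 7]
out = len(data)  # -> out = 5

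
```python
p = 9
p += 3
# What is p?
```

Trace (tracking p):
p = 9  # -> p = 9
p += 3  # -> p = 12

Answer: 12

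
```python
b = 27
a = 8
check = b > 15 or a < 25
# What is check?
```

Answer: True

Derivation:
Trace (tracking check):
b = 27  # -> b = 27
a = 8  # -> a = 8
check = b > 15 or a < 25  # -> check = True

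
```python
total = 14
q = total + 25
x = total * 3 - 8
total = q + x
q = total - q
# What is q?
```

Answer: 34

Derivation:
Trace (tracking q):
total = 14  # -> total = 14
q = total + 25  # -> q = 39
x = total * 3 - 8  # -> x = 34
total = q + x  # -> total = 73
q = total - q  # -> q = 34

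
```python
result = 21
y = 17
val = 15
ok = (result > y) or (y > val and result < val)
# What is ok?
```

Trace (tracking ok):
result = 21  # -> result = 21
y = 17  # -> y = 17
val = 15  # -> val = 15
ok = result > y or (y > val and result < val)  # -> ok = True

Answer: True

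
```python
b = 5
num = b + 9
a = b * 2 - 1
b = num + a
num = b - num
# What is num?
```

Trace (tracking num):
b = 5  # -> b = 5
num = b + 9  # -> num = 14
a = b * 2 - 1  # -> a = 9
b = num + a  # -> b = 23
num = b - num  # -> num = 9

Answer: 9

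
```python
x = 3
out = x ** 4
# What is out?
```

Trace (tracking out):
x = 3  # -> x = 3
out = x ** 4  # -> out = 81

Answer: 81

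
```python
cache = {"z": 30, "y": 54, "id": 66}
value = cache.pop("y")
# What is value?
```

Trace (tracking value):
cache = {'z': 30, 'y': 54, 'id': 66}  # -> cache = {'z': 30, 'y': 54, 'id': 66}
value = cache.pop('y')  # -> value = 54

Answer: 54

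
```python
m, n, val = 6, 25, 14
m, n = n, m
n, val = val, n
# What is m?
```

Trace (tracking m):
m, n, val = (6, 25, 14)  # -> m = 6, n = 25, val = 14
m, n = (n, m)  # -> m = 25, n = 6
n, val = (val, n)  # -> n = 14, val = 6

Answer: 25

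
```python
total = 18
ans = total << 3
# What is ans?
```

Answer: 144

Derivation:
Trace (tracking ans):
total = 18  # -> total = 18
ans = total << 3  # -> ans = 144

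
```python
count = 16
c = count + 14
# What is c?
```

Trace (tracking c):
count = 16  # -> count = 16
c = count + 14  # -> c = 30

Answer: 30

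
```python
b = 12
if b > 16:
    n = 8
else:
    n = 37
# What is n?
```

Answer: 37

Derivation:
Trace (tracking n):
b = 12  # -> b = 12
if b > 16:  # condition is False
else:
    n = 37  # -> n = 37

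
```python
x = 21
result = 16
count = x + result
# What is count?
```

Trace (tracking count):
x = 21  # -> x = 21
result = 16  # -> result = 16
count = x + result  # -> count = 37

Answer: 37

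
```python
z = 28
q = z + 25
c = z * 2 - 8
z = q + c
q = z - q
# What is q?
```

Trace (tracking q):
z = 28  # -> z = 28
q = z + 25  # -> q = 53
c = z * 2 - 8  # -> c = 48
z = q + c  # -> z = 101
q = z - q  # -> q = 48

Answer: 48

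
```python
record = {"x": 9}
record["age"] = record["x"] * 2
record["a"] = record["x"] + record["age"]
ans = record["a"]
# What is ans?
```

Trace (tracking ans):
record = {'x': 9}  # -> record = {'x': 9}
record['age'] = record['x'] * 2  # -> record = {'x': 9, 'age': 18}
record['a'] = record['x'] + record['age']  # -> record = {'x': 9, 'age': 18, 'a': 27}
ans = record['a']  # -> ans = 27

Answer: 27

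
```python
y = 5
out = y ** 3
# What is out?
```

Trace (tracking out):
y = 5  # -> y = 5
out = y ** 3  # -> out = 125

Answer: 125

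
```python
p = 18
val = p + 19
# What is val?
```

Answer: 37

Derivation:
Trace (tracking val):
p = 18  # -> p = 18
val = p + 19  # -> val = 37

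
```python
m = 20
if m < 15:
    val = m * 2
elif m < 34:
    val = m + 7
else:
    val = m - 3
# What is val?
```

Answer: 27

Derivation:
Trace (tracking val):
m = 20  # -> m = 20
if m < 15:  # condition is False
elif m < 34:  # condition is True
    val = m + 7  # -> val = 27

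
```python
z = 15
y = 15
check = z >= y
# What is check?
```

Trace (tracking check):
z = 15  # -> z = 15
y = 15  # -> y = 15
check = z >= y  # -> check = True

Answer: True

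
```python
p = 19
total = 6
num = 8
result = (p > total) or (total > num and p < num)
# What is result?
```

Answer: True

Derivation:
Trace (tracking result):
p = 19  # -> p = 19
total = 6  # -> total = 6
num = 8  # -> num = 8
result = p > total or (total > num and p < num)  # -> result = True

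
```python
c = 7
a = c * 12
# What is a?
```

Answer: 84

Derivation:
Trace (tracking a):
c = 7  # -> c = 7
a = c * 12  # -> a = 84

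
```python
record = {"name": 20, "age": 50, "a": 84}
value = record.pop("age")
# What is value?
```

Answer: 50

Derivation:
Trace (tracking value):
record = {'name': 20, 'age': 50, 'a': 84}  # -> record = {'name': 20, 'age': 50, 'a': 84}
value = record.pop('age')  # -> value = 50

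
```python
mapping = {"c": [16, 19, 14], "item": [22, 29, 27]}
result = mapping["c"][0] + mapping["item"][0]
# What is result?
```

Trace (tracking result):
mapping = {'c': [16, 19, 14], 'item': [22, 29, 27]}  # -> mapping = {'c': [16, 19, 14], 'item': [22, 29, 27]}
result = mapping['c'][0] + mapping['item'][0]  # -> result = 38

Answer: 38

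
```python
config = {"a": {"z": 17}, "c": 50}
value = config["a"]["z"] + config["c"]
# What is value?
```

Answer: 67

Derivation:
Trace (tracking value):
config = {'a': {'z': 17}, 'c': 50}  # -> config = {'a': {'z': 17}, 'c': 50}
value = config['a']['z'] + config['c']  # -> value = 67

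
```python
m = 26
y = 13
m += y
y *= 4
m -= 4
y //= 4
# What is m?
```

Trace (tracking m):
m = 26  # -> m = 26
y = 13  # -> y = 13
m += y  # -> m = 39
y *= 4  # -> y = 52
m -= 4  # -> m = 35
y //= 4  # -> y = 13

Answer: 35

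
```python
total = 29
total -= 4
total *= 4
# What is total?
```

Answer: 100

Derivation:
Trace (tracking total):
total = 29  # -> total = 29
total -= 4  # -> total = 25
total *= 4  # -> total = 100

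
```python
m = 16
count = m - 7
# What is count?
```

Trace (tracking count):
m = 16  # -> m = 16
count = m - 7  # -> count = 9

Answer: 9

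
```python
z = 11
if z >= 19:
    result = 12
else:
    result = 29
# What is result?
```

Trace (tracking result):
z = 11  # -> z = 11
if z >= 19:  # condition is False
else:
    result = 29  # -> result = 29

Answer: 29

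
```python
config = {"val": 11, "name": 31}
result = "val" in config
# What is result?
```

Trace (tracking result):
config = {'val': 11, 'name': 31}  # -> config = {'val': 11, 'name': 31}
result = 'val' in config  # -> result = True

Answer: True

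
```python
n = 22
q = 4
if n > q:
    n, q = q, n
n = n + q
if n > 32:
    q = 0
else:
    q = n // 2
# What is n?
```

Answer: 26

Derivation:
Trace (tracking n):
n = 22  # -> n = 22
q = 4  # -> q = 4
if n > q:  # condition is True
    n, q = (q, n)  # -> n = 4, q = 22
n = n + q  # -> n = 26
if n > 32:  # condition is False
else:
    q = n // 2  # -> q = 13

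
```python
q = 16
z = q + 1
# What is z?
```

Answer: 17

Derivation:
Trace (tracking z):
q = 16  # -> q = 16
z = q + 1  # -> z = 17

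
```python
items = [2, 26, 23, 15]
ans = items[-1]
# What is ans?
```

Answer: 15

Derivation:
Trace (tracking ans):
items = [2, 26, 23, 15]  # -> items = [2, 26, 23, 15]
ans = items[-1]  # -> ans = 15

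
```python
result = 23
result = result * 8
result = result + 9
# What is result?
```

Answer: 193

Derivation:
Trace (tracking result):
result = 23  # -> result = 23
result = result * 8  # -> result = 184
result = result + 9  # -> result = 193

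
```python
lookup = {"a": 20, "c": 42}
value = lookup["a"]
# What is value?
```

Trace (tracking value):
lookup = {'a': 20, 'c': 42}  # -> lookup = {'a': 20, 'c': 42}
value = lookup['a']  # -> value = 20

Answer: 20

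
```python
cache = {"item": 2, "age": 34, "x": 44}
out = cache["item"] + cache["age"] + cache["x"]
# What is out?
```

Trace (tracking out):
cache = {'item': 2, 'age': 34, 'x': 44}  # -> cache = {'item': 2, 'age': 34, 'x': 44}
out = cache['item'] + cache['age'] + cache['x']  # -> out = 80

Answer: 80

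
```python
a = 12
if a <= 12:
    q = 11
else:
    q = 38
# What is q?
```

Trace (tracking q):
a = 12  # -> a = 12
if a <= 12:  # condition is True
    q = 11  # -> q = 11

Answer: 11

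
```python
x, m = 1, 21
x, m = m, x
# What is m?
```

Trace (tracking m):
x, m = (1, 21)  # -> x = 1, m = 21
x, m = (m, x)  # -> x = 21, m = 1

Answer: 1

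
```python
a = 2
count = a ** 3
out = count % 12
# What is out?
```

Trace (tracking out):
a = 2  # -> a = 2
count = a ** 3  # -> count = 8
out = count % 12  # -> out = 8

Answer: 8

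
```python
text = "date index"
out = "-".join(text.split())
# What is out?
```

Trace (tracking out):
text = 'date index'  # -> text = 'date index'
out = '-'.join(text.split())  # -> out = 'date-index'

Answer: 'date-index'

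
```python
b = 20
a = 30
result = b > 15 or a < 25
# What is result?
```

Trace (tracking result):
b = 20  # -> b = 20
a = 30  # -> a = 30
result = b > 15 or a < 25  # -> result = True

Answer: True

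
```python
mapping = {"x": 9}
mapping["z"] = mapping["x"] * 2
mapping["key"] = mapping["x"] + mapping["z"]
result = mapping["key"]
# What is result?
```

Answer: 27

Derivation:
Trace (tracking result):
mapping = {'x': 9}  # -> mapping = {'x': 9}
mapping['z'] = mapping['x'] * 2  # -> mapping = {'x': 9, 'z': 18}
mapping['key'] = mapping['x'] + mapping['z']  # -> mapping = {'x': 9, 'z': 18, 'key': 27}
result = mapping['key']  # -> result = 27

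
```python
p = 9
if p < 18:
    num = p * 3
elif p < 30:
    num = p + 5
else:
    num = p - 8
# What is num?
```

Trace (tracking num):
p = 9  # -> p = 9
if p < 18:  # condition is True
    num = p * 3  # -> num = 27

Answer: 27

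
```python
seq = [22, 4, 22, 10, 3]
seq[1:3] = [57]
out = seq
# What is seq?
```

Answer: [22, 57, 10, 3]

Derivation:
Trace (tracking seq):
seq = [22, 4, 22, 10, 3]  # -> seq = [22, 4, 22, 10, 3]
seq[1:3] = [57]  # -> seq = [22, 57, 10, 3]
out = seq  # -> out = [22, 57, 10, 3]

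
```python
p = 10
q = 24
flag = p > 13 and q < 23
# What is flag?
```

Trace (tracking flag):
p = 10  # -> p = 10
q = 24  # -> q = 24
flag = p > 13 and q < 23  # -> flag = False

Answer: False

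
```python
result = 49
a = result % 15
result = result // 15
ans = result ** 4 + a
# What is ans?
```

Trace (tracking ans):
result = 49  # -> result = 49
a = result % 15  # -> a = 4
result = result // 15  # -> result = 3
ans = result ** 4 + a  # -> ans = 85

Answer: 85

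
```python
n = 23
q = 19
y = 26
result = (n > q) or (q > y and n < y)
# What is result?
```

Trace (tracking result):
n = 23  # -> n = 23
q = 19  # -> q = 19
y = 26  # -> y = 26
result = n > q or (q > y and n < y)  # -> result = True

Answer: True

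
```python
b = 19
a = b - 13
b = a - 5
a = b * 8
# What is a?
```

Trace (tracking a):
b = 19  # -> b = 19
a = b - 13  # -> a = 6
b = a - 5  # -> b = 1
a = b * 8  # -> a = 8

Answer: 8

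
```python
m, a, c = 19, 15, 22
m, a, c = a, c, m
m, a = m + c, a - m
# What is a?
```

Trace (tracking a):
m, a, c = (19, 15, 22)  # -> m = 19, a = 15, c = 22
m, a, c = (a, c, m)  # -> m = 15, a = 22, c = 19
m, a = (m + c, a - m)  # -> m = 34, a = 7

Answer: 7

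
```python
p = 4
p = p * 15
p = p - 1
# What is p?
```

Answer: 59

Derivation:
Trace (tracking p):
p = 4  # -> p = 4
p = p * 15  # -> p = 60
p = p - 1  # -> p = 59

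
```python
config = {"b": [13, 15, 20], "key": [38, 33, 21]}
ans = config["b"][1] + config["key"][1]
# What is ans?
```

Answer: 48

Derivation:
Trace (tracking ans):
config = {'b': [13, 15, 20], 'key': [38, 33, 21]}  # -> config = {'b': [13, 15, 20], 'key': [38, 33, 21]}
ans = config['b'][1] + config['key'][1]  # -> ans = 48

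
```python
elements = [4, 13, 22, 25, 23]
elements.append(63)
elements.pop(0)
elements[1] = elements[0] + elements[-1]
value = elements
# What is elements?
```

Answer: [13, 76, 25, 23, 63]

Derivation:
Trace (tracking elements):
elements = [4, 13, 22, 25, 23]  # -> elements = [4, 13, 22, 25, 23]
elements.append(63)  # -> elements = [4, 13, 22, 25, 23, 63]
elements.pop(0)  # -> elements = [13, 22, 25, 23, 63]
elements[1] = elements[0] + elements[-1]  # -> elements = [13, 76, 25, 23, 63]
value = elements  # -> value = [13, 76, 25, 23, 63]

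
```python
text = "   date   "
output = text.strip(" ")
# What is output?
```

Answer: 'date'

Derivation:
Trace (tracking output):
text = '   date   '  # -> text = '   date   '
output = text.strip(' ')  # -> output = 'date'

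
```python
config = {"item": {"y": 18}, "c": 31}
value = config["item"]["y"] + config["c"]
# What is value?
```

Answer: 49

Derivation:
Trace (tracking value):
config = {'item': {'y': 18}, 'c': 31}  # -> config = {'item': {'y': 18}, 'c': 31}
value = config['item']['y'] + config['c']  # -> value = 49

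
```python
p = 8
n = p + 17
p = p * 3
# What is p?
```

Trace (tracking p):
p = 8  # -> p = 8
n = p + 17  # -> n = 25
p = p * 3  # -> p = 24

Answer: 24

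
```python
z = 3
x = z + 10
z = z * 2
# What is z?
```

Answer: 6

Derivation:
Trace (tracking z):
z = 3  # -> z = 3
x = z + 10  # -> x = 13
z = z * 2  # -> z = 6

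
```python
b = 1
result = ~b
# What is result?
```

Trace (tracking result):
b = 1  # -> b = 1
result = ~b  # -> result = -2

Answer: -2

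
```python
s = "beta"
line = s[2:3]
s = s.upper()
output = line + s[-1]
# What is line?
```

Trace (tracking line):
s = 'beta'  # -> s = 'beta'
line = s[2:3]  # -> line = 't'
s = s.upper()  # -> s = 'BETA'
output = line + s[-1]  # -> output = 'tA'

Answer: 't'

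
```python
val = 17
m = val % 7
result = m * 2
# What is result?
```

Trace (tracking result):
val = 17  # -> val = 17
m = val % 7  # -> m = 3
result = m * 2  # -> result = 6

Answer: 6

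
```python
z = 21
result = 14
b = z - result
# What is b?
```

Trace (tracking b):
z = 21  # -> z = 21
result = 14  # -> result = 14
b = z - result  # -> b = 7

Answer: 7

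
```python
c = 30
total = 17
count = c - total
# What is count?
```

Trace (tracking count):
c = 30  # -> c = 30
total = 17  # -> total = 17
count = c - total  # -> count = 13

Answer: 13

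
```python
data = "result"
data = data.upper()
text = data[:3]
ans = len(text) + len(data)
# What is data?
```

Answer: 'RESULT'

Derivation:
Trace (tracking data):
data = 'result'  # -> data = 'result'
data = data.upper()  # -> data = 'RESULT'
text = data[:3]  # -> text = 'RES'
ans = len(text) + len(data)  # -> ans = 9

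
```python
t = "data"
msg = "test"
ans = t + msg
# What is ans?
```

Answer: 'datatest'

Derivation:
Trace (tracking ans):
t = 'data'  # -> t = 'data'
msg = 'test'  # -> msg = 'test'
ans = t + msg  # -> ans = 'datatest'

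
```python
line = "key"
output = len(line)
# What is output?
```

Answer: 3

Derivation:
Trace (tracking output):
line = 'key'  # -> line = 'key'
output = len(line)  # -> output = 3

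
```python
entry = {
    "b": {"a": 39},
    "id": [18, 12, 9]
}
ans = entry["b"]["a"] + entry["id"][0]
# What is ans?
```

Trace (tracking ans):
entry = {'b': {'a': 39}, 'id': [18, 12, 9]}  # -> entry = {'b': {'a': 39}, 'id': [18, 12, 9]}
ans = entry['b']['a'] + entry['id'][0]  # -> ans = 57

Answer: 57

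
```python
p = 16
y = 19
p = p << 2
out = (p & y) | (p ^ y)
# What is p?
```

Trace (tracking p):
p = 16  # -> p = 16
y = 19  # -> y = 19
p = p << 2  # -> p = 64
out = p & y | p ^ y  # -> out = 83

Answer: 64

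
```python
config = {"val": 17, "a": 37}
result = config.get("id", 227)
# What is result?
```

Trace (tracking result):
config = {'val': 17, 'a': 37}  # -> config = {'val': 17, 'a': 37}
result = config.get('id', 227)  # -> result = 227

Answer: 227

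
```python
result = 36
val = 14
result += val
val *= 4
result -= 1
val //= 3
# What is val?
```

Trace (tracking val):
result = 36  # -> result = 36
val = 14  # -> val = 14
result += val  # -> result = 50
val *= 4  # -> val = 56
result -= 1  # -> result = 49
val //= 3  # -> val = 18

Answer: 18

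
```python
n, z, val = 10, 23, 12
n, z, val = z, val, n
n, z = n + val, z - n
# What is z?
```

Answer: -11

Derivation:
Trace (tracking z):
n, z, val = (10, 23, 12)  # -> n = 10, z = 23, val = 12
n, z, val = (z, val, n)  # -> n = 23, z = 12, val = 10
n, z = (n + val, z - n)  # -> n = 33, z = -11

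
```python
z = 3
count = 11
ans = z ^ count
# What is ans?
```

Trace (tracking ans):
z = 3  # -> z = 3
count = 11  # -> count = 11
ans = z ^ count  # -> ans = 8

Answer: 8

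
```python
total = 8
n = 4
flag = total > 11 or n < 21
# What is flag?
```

Trace (tracking flag):
total = 8  # -> total = 8
n = 4  # -> n = 4
flag = total > 11 or n < 21  # -> flag = True

Answer: True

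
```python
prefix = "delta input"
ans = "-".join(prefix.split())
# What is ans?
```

Trace (tracking ans):
prefix = 'delta input'  # -> prefix = 'delta input'
ans = '-'.join(prefix.split())  # -> ans = 'delta-input'

Answer: 'delta-input'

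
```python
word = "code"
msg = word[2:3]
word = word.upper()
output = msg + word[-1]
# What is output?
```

Answer: 'dE'

Derivation:
Trace (tracking output):
word = 'code'  # -> word = 'code'
msg = word[2:3]  # -> msg = 'd'
word = word.upper()  # -> word = 'CODE'
output = msg + word[-1]  # -> output = 'dE'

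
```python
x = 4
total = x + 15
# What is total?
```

Trace (tracking total):
x = 4  # -> x = 4
total = x + 15  # -> total = 19

Answer: 19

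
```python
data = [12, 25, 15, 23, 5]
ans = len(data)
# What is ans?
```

Answer: 5

Derivation:
Trace (tracking ans):
data = [12, 25, 15, 23, 5]  # -> data = [12, 25, 15, 23, 5]
ans = len(data)  # -> ans = 5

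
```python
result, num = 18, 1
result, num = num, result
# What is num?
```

Trace (tracking num):
result, num = (18, 1)  # -> result = 18, num = 1
result, num = (num, result)  # -> result = 1, num = 18

Answer: 18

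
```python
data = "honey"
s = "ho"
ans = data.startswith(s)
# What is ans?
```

Trace (tracking ans):
data = 'honey'  # -> data = 'honey'
s = 'ho'  # -> s = 'ho'
ans = data.startswith(s)  # -> ans = True

Answer: True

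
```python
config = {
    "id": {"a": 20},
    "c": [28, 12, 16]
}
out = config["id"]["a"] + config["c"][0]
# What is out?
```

Trace (tracking out):
config = {'id': {'a': 20}, 'c': [28, 12, 16]}  # -> config = {'id': {'a': 20}, 'c': [28, 12, 16]}
out = config['id']['a'] + config['c'][0]  # -> out = 48

Answer: 48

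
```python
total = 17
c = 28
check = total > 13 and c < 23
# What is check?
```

Trace (tracking check):
total = 17  # -> total = 17
c = 28  # -> c = 28
check = total > 13 and c < 23  # -> check = False

Answer: False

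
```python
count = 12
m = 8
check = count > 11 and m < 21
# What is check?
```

Trace (tracking check):
count = 12  # -> count = 12
m = 8  # -> m = 8
check = count > 11 and m < 21  # -> check = True

Answer: True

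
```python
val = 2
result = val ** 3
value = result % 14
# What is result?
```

Trace (tracking result):
val = 2  # -> val = 2
result = val ** 3  # -> result = 8
value = result % 14  # -> value = 8

Answer: 8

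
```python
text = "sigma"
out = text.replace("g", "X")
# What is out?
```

Answer: 'siXma'

Derivation:
Trace (tracking out):
text = 'sigma'  # -> text = 'sigma'
out = text.replace('g', 'X')  # -> out = 'siXma'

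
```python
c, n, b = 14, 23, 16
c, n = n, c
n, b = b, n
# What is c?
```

Answer: 23

Derivation:
Trace (tracking c):
c, n, b = (14, 23, 16)  # -> c = 14, n = 23, b = 16
c, n = (n, c)  # -> c = 23, n = 14
n, b = (b, n)  # -> n = 16, b = 14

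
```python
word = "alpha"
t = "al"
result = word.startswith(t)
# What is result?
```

Answer: True

Derivation:
Trace (tracking result):
word = 'alpha'  # -> word = 'alpha'
t = 'al'  # -> t = 'al'
result = word.startswith(t)  # -> result = True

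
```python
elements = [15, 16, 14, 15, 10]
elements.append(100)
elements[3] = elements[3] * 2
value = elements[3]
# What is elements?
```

Trace (tracking elements):
elements = [15, 16, 14, 15, 10]  # -> elements = [15, 16, 14, 15, 10]
elements.append(100)  # -> elements = [15, 16, 14, 15, 10, 100]
elements[3] = elements[3] * 2  # -> elements = [15, 16, 14, 30, 10, 100]
value = elements[3]  # -> value = 30

Answer: [15, 16, 14, 30, 10, 100]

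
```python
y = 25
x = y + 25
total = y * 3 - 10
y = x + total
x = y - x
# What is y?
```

Answer: 115

Derivation:
Trace (tracking y):
y = 25  # -> y = 25
x = y + 25  # -> x = 50
total = y * 3 - 10  # -> total = 65
y = x + total  # -> y = 115
x = y - x  # -> x = 65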